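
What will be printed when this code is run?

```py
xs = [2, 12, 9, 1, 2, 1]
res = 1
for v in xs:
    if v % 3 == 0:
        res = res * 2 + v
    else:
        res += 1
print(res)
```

44

v=2: not %3==0, res = 1+1 = 2
v=12: %3==0, res = 2*2+12 = 16
v=9: %3==0, res = 16*2+9 = 41
v=1: not %3==0, res = 41+1 = 42
v=2: not %3==0, res = 42+1 = 43
v=1: not %3==0, res = 43+1 = 44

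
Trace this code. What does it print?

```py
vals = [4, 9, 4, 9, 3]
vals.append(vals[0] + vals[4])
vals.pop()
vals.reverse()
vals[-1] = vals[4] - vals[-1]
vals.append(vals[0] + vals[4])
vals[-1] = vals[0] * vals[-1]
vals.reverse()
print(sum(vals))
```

34

append vals[0]+vals[4] = 4+3 = 7 → [4, 9, 4, 9, 3, 7]
pop() removes 7 → [4, 9, 4, 9, 3]
reverse → [3, 9, 4, 9, 4]
vals[-1] = vals[4]-vals[-1] = 4-4 = 0 → [3, 9, 4, 9, 0]
append vals[0]+vals[4] = 3+0 = 3 → [3, 9, 4, 9, 0, 3]
vals[-1] = vals[0]*vals[-1] = 3*3 = 9 → [3, 9, 4, 9, 0, 9]
reverse → [9, 0, 9, 4, 9, 3]
sum = 34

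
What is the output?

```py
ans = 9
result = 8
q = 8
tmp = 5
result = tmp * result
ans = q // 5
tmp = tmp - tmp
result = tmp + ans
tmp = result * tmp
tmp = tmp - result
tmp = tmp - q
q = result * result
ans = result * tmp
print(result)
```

1

result = 5*8 = 40
ans = 8//5 = 1
tmp = 5-5 = 0
result = 0+1 = 1
tmp = 1*0 = 0
tmp = 0-1 = -1
tmp = (-1)-8 = -9
q = 1*1 = 1
ans = 1*(-9) = -9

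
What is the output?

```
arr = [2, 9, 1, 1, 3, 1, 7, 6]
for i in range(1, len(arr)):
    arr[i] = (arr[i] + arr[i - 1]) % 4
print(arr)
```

i=1: arr[1] = (9+2)%4 = 3 → [2, 3, 1, 1, 3, 1, 7, 6]
i=2: arr[2] = (1+3)%4 = 0 → [2, 3, 0, 1, 3, 1, 7, 6]
i=3: arr[3] = (1+0)%4 = 1 → [2, 3, 0, 1, 3, 1, 7, 6]
i=4: arr[4] = (3+1)%4 = 0 → [2, 3, 0, 1, 0, 1, 7, 6]
i=5: arr[5] = (1+0)%4 = 1 → [2, 3, 0, 1, 0, 1, 7, 6]
i=6: arr[6] = (7+1)%4 = 0 → [2, 3, 0, 1, 0, 1, 0, 6]
i=7: arr[7] = (6+0)%4 = 2 → [2, 3, 0, 1, 0, 1, 0, 2]

[2, 3, 0, 1, 0, 1, 0, 2]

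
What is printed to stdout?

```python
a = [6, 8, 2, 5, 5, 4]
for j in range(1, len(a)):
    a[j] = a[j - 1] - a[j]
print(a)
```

[6, -2, -4, -9, -14, -18]

j=1: a[1] = 6-8 = -2 → [6, -2, 2, 5, 5, 4]
j=2: a[2] = (-2)-2 = -4 → [6, -2, -4, 5, 5, 4]
j=3: a[3] = (-4)-5 = -9 → [6, -2, -4, -9, 5, 4]
j=4: a[4] = (-9)-5 = -14 → [6, -2, -4, -9, -14, 4]
j=5: a[5] = (-14)-4 = -18 → [6, -2, -4, -9, -14, -18]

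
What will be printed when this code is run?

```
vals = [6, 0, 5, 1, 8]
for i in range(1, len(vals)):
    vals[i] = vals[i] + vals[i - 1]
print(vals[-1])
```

i=1: vals[1] = 0+6 = 6 → [6, 6, 5, 1, 8]
i=2: vals[2] = 5+6 = 11 → [6, 6, 11, 1, 8]
i=3: vals[3] = 1+11 = 12 → [6, 6, 11, 12, 8]
i=4: vals[4] = 8+12 = 20 → [6, 6, 11, 12, 20]

20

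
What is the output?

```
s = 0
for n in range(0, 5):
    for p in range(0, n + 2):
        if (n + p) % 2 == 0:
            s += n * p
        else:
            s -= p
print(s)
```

19

n=0,p=0: even sum, s = 0+0 = 0
n=0,p=1: odd sum, s = 0-1 = -1
n=1,p=0: odd sum, s = (-1)-0 = -1
n=1,p=1: even sum, s = (-1)+1 = 0
n=1,p=2: odd sum, s = 0-2 = -2
n=2,p=0: even sum, s = (-2)+0 = -2
n=2,p=1: odd sum, s = (-2)-1 = -3
n=2,p=2: even sum, s = (-3)+4 = 1
n=2,p=3: odd sum, s = 1-3 = -2
n=3,p=0: odd sum, s = (-2)-0 = -2
n=3,p=1: even sum, s = (-2)+3 = 1
n=3,p=2: odd sum, s = 1-2 = -1
n=3,p=3: even sum, s = (-1)+9 = 8
n=3,p=4: odd sum, s = 8-4 = 4
n=4,p=0: even sum, s = 4+0 = 4
n=4,p=1: odd sum, s = 4-1 = 3
n=4,p=2: even sum, s = 3+8 = 11
n=4,p=3: odd sum, s = 11-3 = 8
n=4,p=4: even sum, s = 8+16 = 24
n=4,p=5: odd sum, s = 24-5 = 19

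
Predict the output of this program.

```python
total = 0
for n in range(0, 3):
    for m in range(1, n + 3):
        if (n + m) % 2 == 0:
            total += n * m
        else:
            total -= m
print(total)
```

n=0,m=1: odd sum, total = 0-1 = -1
n=0,m=2: even sum, total = (-1)+0 = -1
n=1,m=1: even sum, total = (-1)+1 = 0
n=1,m=2: odd sum, total = 0-2 = -2
n=1,m=3: even sum, total = (-2)+3 = 1
n=2,m=1: odd sum, total = 1-1 = 0
n=2,m=2: even sum, total = 0+4 = 4
n=2,m=3: odd sum, total = 4-3 = 1
n=2,m=4: even sum, total = 1+8 = 9

9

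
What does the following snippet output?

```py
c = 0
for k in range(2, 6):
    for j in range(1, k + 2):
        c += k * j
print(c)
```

k=2,j=1: c = 0+2 = 2
k=2,j=2: c = 2+4 = 6
k=2,j=3: c = 6+6 = 12
k=3,j=1: c = 12+3 = 15
k=3,j=2: c = 15+6 = 21
k=3,j=3: c = 21+9 = 30
k=3,j=4: c = 30+12 = 42
k=4,j=1: c = 42+4 = 46
k=4,j=2: c = 46+8 = 54
k=4,j=3: c = 54+12 = 66
k=4,j=4: c = 66+16 = 82
k=4,j=5: c = 82+20 = 102
k=5,j=1: c = 102+5 = 107
k=5,j=2: c = 107+10 = 117
k=5,j=3: c = 117+15 = 132
k=5,j=4: c = 132+20 = 152
k=5,j=5: c = 152+25 = 177
k=5,j=6: c = 177+30 = 207

207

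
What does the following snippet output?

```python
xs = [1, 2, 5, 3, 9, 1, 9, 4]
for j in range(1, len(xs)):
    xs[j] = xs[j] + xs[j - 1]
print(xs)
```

j=1: xs[1] = 2+1 = 3 → [1, 3, 5, 3, 9, 1, 9, 4]
j=2: xs[2] = 5+3 = 8 → [1, 3, 8, 3, 9, 1, 9, 4]
j=3: xs[3] = 3+8 = 11 → [1, 3, 8, 11, 9, 1, 9, 4]
j=4: xs[4] = 9+11 = 20 → [1, 3, 8, 11, 20, 1, 9, 4]
j=5: xs[5] = 1+20 = 21 → [1, 3, 8, 11, 20, 21, 9, 4]
j=6: xs[6] = 9+21 = 30 → [1, 3, 8, 11, 20, 21, 30, 4]
j=7: xs[7] = 4+30 = 34 → [1, 3, 8, 11, 20, 21, 30, 34]

[1, 3, 8, 11, 20, 21, 30, 34]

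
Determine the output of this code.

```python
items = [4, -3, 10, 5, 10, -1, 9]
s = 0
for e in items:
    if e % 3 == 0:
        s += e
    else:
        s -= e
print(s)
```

e=4: not %3==0, s = 0-4 = -4
e=-3: %3==0, s = (-4)+(-3) = -7
e=10: not %3==0, s = (-7)-10 = -17
e=5: not %3==0, s = (-17)-5 = -22
e=10: not %3==0, s = (-22)-10 = -32
e=-1: not %3==0, s = (-32)-(-1) = -31
e=9: %3==0, s = (-31)+9 = -22

-22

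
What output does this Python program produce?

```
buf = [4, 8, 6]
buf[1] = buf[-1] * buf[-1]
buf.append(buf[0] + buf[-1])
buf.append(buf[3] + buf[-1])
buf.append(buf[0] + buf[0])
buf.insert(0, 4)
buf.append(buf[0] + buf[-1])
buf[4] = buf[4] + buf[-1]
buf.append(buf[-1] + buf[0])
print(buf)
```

[4, 4, 36, 6, 22, 20, 8, 12, 16]

buf[1] = buf[-1]*buf[-1] = 6*6 = 36 → [4, 36, 6]
append buf[0]+buf[-1] = 4+6 = 10 → [4, 36, 6, 10]
append buf[3]+buf[-1] = 10+10 = 20 → [4, 36, 6, 10, 20]
append buf[0]+buf[0] = 4+4 = 8 → [4, 36, 6, 10, 20, 8]
insert 4 at 0 → [4, 4, 36, 6, 10, 20, 8]
append buf[0]+buf[-1] = 4+8 = 12 → [4, 4, 36, 6, 10, 20, 8, 12]
buf[4] = buf[4]+buf[-1] = 10+12 = 22 → [4, 4, 36, 6, 22, 20, 8, 12]
append buf[-1]+buf[0] = 12+4 = 16 → [4, 4, 36, 6, 22, 20, 8, 12, 16]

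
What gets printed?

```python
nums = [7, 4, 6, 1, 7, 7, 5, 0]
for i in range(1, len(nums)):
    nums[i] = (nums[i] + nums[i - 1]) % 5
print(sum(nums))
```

19

i=1: nums[1] = (4+7)%5 = 1 → [7, 1, 6, 1, 7, 7, 5, 0]
i=2: nums[2] = (6+1)%5 = 2 → [7, 1, 2, 1, 7, 7, 5, 0]
i=3: nums[3] = (1+2)%5 = 3 → [7, 1, 2, 3, 7, 7, 5, 0]
i=4: nums[4] = (7+3)%5 = 0 → [7, 1, 2, 3, 0, 7, 5, 0]
i=5: nums[5] = (7+0)%5 = 2 → [7, 1, 2, 3, 0, 2, 5, 0]
i=6: nums[6] = (5+2)%5 = 2 → [7, 1, 2, 3, 0, 2, 2, 0]
i=7: nums[7] = (0+2)%5 = 2 → [7, 1, 2, 3, 0, 2, 2, 2]
sum = 19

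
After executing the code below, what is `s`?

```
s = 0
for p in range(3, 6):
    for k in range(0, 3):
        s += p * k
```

36

p=3,k=0: s = 0+0 = 0
p=3,k=1: s = 0+3 = 3
p=3,k=2: s = 3+6 = 9
p=4,k=0: s = 9+0 = 9
p=4,k=1: s = 9+4 = 13
p=4,k=2: s = 13+8 = 21
p=5,k=0: s = 21+0 = 21
p=5,k=1: s = 21+5 = 26
p=5,k=2: s = 26+10 = 36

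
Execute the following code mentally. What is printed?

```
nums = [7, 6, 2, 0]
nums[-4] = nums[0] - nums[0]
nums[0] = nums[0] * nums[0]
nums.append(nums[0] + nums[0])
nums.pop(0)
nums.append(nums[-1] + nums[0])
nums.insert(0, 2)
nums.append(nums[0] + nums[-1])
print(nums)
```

[2, 6, 2, 0, 0, 6, 8]

nums[-4] = nums[0]-nums[0] = 7-7 = 0 → [0, 6, 2, 0]
nums[0] = nums[0]*nums[0] = 0*0 = 0 → [0, 6, 2, 0]
append nums[0]+nums[0] = 0+0 = 0 → [0, 6, 2, 0, 0]
pop(0) removes 0 → [6, 2, 0, 0]
append nums[-1]+nums[0] = 0+6 = 6 → [6, 2, 0, 0, 6]
insert 2 at 0 → [2, 6, 2, 0, 0, 6]
append nums[0]+nums[-1] = 2+6 = 8 → [2, 6, 2, 0, 0, 6, 8]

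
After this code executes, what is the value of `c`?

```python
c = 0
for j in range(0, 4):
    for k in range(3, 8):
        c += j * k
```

150

j=0,k=3: c = 0+0 = 0
j=0,k=4: c = 0+0 = 0
j=0,k=5: c = 0+0 = 0
j=0,k=6: c = 0+0 = 0
j=0,k=7: c = 0+0 = 0
j=1,k=3: c = 0+3 = 3
j=1,k=4: c = 3+4 = 7
j=1,k=5: c = 7+5 = 12
j=1,k=6: c = 12+6 = 18
j=1,k=7: c = 18+7 = 25
j=2,k=3: c = 25+6 = 31
j=2,k=4: c = 31+8 = 39
j=2,k=5: c = 39+10 = 49
j=2,k=6: c = 49+12 = 61
j=2,k=7: c = 61+14 = 75
j=3,k=3: c = 75+9 = 84
j=3,k=4: c = 84+12 = 96
j=3,k=5: c = 96+15 = 111
j=3,k=6: c = 111+18 = 129
j=3,k=7: c = 129+21 = 150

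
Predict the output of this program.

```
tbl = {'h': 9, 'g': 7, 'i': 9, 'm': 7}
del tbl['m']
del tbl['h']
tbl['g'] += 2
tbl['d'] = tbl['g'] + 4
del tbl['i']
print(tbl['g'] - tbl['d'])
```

-4

del 'm' → {'h': 9, 'g': 7, 'i': 9}
del 'h' → {'g': 7, 'i': 9}
tbl['g'] = 7+2 = 9 → {'g': 9, 'i': 9}
tbl['d'] = tbl['g']+4 = 13 → {'g': 9, 'i': 9, 'd': 13}
del 'i' → {'g': 9, 'd': 13}
tbl['g']-tbl['d'] = 9-13 = -4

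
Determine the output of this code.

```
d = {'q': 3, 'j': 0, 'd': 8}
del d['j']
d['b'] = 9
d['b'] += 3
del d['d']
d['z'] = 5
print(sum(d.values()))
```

20

del 'j' → {'q': 3, 'd': 8}
d['b'] = 9 → {'q': 3, 'd': 8, 'b': 9}
d['b'] = 9+3 = 12 → {'q': 3, 'd': 8, 'b': 12}
del 'd' → {'q': 3, 'b': 12}
d['z'] = 5 → {'q': 3, 'b': 12, 'z': 5}
sum of values = 20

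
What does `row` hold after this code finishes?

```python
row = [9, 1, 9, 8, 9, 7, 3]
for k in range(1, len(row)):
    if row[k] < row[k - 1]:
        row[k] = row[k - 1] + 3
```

k=1: 1<9, row[1] = 9+3 = 12 → [9, 12, 9, 8, 9, 7, 3]
k=2: 9<12, row[2] = 12+3 = 15 → [9, 12, 15, 8, 9, 7, 3]
k=3: 8<15, row[3] = 15+3 = 18 → [9, 12, 15, 18, 9, 7, 3]
k=4: 9<18, row[4] = 18+3 = 21 → [9, 12, 15, 18, 21, 7, 3]
k=5: 7<21, row[5] = 21+3 = 24 → [9, 12, 15, 18, 21, 24, 3]
k=6: 3<24, row[6] = 24+3 = 27 → [9, 12, 15, 18, 21, 24, 27]

[9, 12, 15, 18, 21, 24, 27]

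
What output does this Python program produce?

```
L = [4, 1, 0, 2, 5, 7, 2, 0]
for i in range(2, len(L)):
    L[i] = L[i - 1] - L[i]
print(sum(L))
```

-44

i=2: L[2] = 1-0 = 1 → [4, 1, 1, 2, 5, 7, 2, 0]
i=3: L[3] = 1-2 = -1 → [4, 1, 1, -1, 5, 7, 2, 0]
i=4: L[4] = (-1)-5 = -6 → [4, 1, 1, -1, -6, 7, 2, 0]
i=5: L[5] = (-6)-7 = -13 → [4, 1, 1, -1, -6, -13, 2, 0]
i=6: L[6] = (-13)-2 = -15 → [4, 1, 1, -1, -6, -13, -15, 0]
i=7: L[7] = (-15)-0 = -15 → [4, 1, 1, -1, -6, -13, -15, -15]
sum = -44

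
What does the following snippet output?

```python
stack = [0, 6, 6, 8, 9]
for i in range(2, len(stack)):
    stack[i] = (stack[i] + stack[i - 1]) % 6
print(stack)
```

i=2: stack[2] = (6+6)%6 = 0 → [0, 6, 0, 8, 9]
i=3: stack[3] = (8+0)%6 = 2 → [0, 6, 0, 2, 9]
i=4: stack[4] = (9+2)%6 = 5 → [0, 6, 0, 2, 5]

[0, 6, 0, 2, 5]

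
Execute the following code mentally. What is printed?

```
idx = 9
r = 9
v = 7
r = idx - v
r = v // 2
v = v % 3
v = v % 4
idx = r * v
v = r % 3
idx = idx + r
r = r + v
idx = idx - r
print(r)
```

3

r = 9-7 = 2
r = 7//2 = 3
v = 7%3 = 1
v = 1%4 = 1
idx = 3*1 = 3
v = 3%3 = 0
idx = 3+3 = 6
r = 3+0 = 3
idx = 6-3 = 3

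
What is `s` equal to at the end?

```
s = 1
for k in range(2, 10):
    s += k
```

45

k=2: s = 1+2 = 3
k=3: s = 3+3 = 6
k=4: s = 6+4 = 10
k=5: s = 10+5 = 15
k=6: s = 15+6 = 21
k=7: s = 21+7 = 28
k=8: s = 28+8 = 36
k=9: s = 36+9 = 45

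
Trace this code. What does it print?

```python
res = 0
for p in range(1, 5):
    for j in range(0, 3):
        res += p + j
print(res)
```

p=1,j=0: res = 0+1 = 1
p=1,j=1: res = 1+2 = 3
p=1,j=2: res = 3+3 = 6
p=2,j=0: res = 6+2 = 8
p=2,j=1: res = 8+3 = 11
p=2,j=2: res = 11+4 = 15
p=3,j=0: res = 15+3 = 18
p=3,j=1: res = 18+4 = 22
p=3,j=2: res = 22+5 = 27
p=4,j=0: res = 27+4 = 31
p=4,j=1: res = 31+5 = 36
p=4,j=2: res = 36+6 = 42

42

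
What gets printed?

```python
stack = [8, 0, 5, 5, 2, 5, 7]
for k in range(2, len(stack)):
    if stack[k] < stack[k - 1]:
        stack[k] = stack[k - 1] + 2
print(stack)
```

k=2: 5>=0, unchanged → [8, 0, 5, 5, 2, 5, 7]
k=3: 5>=5, unchanged → [8, 0, 5, 5, 2, 5, 7]
k=4: 2<5, stack[4] = 5+2 = 7 → [8, 0, 5, 5, 7, 5, 7]
k=5: 5<7, stack[5] = 7+2 = 9 → [8, 0, 5, 5, 7, 9, 7]
k=6: 7<9, stack[6] = 9+2 = 11 → [8, 0, 5, 5, 7, 9, 11]

[8, 0, 5, 5, 7, 9, 11]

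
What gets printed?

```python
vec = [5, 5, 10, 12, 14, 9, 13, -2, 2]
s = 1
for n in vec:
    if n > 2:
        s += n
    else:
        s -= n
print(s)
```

n=5: >2, s = 1+5 = 6
n=5: >2, s = 6+5 = 11
n=10: >2, s = 11+10 = 21
n=12: >2, s = 21+12 = 33
n=14: >2, s = 33+14 = 47
n=9: >2, s = 47+9 = 56
n=13: >2, s = 56+13 = 69
n=-2: not >2, s = 69-(-2) = 71
n=2: not >2, s = 71-2 = 69

69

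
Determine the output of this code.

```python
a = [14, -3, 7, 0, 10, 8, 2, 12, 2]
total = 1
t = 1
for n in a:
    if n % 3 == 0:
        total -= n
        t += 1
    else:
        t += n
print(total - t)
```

-55

n=14: not %3==0; t=15
n=-3: %3==0, total = 1-(-3) = 4; t=16
n=7: not %3==0; t=23
n=0: %3==0, total = 4-0 = 4; t=24
n=10: not %3==0; t=34
n=8: not %3==0; t=42
n=2: not %3==0; t=44
n=12: %3==0, total = 4-12 = -8; t=45
n=2: not %3==0; t=47
total-t = (-8)-47 = -55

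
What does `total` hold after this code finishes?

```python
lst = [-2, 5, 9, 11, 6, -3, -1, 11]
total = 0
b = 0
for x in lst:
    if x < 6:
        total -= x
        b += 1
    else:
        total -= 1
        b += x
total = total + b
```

x=-2: <6, total = 0-(-2) = 2; b=1
x=5: <6, total = 2-5 = -3; b=2
x=9: not <6, total = (-3)-1 = -4; b=11
x=11: not <6, total = (-4)-1 = -5; b=22
x=6: not <6, total = (-5)-1 = -6; b=28
x=-3: <6, total = (-6)-(-3) = -3; b=29
x=-1: <6, total = (-3)-(-1) = -2; b=30
x=11: not <6, total = (-2)-1 = -3; b=41
total+b = (-3)+41 = 38

38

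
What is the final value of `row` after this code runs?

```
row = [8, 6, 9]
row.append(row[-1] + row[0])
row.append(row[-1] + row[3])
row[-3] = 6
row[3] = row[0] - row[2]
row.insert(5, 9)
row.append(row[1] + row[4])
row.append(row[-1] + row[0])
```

[8, 6, 6, 2, 34, 9, 40, 48]

append row[-1]+row[0] = 9+8 = 17 → [8, 6, 9, 17]
append row[-1]+row[3] = 17+17 = 34 → [8, 6, 9, 17, 34]
row[-3] = 6 → [8, 6, 6, 17, 34]
row[3] = row[0]-row[2] = 8-6 = 2 → [8, 6, 6, 2, 34]
insert 9 at 5 → [8, 6, 6, 2, 34, 9]
append row[1]+row[4] = 6+34 = 40 → [8, 6, 6, 2, 34, 9, 40]
append row[-1]+row[0] = 40+8 = 48 → [8, 6, 6, 2, 34, 9, 40, 48]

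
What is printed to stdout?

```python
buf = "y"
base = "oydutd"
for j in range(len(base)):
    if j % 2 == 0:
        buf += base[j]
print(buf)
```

j=0: add 'o' → 'yo'
j=1: skip
j=2: add 'd' → 'yod'
j=3: skip
j=4: add 't' → 'yodt'
j=5: skip

yodt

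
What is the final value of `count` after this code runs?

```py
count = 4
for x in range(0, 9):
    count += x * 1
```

x=0: count = 4+0*1 = 4
x=1: count = 4+1*1 = 5
x=2: count = 5+2*1 = 7
x=3: count = 7+3*1 = 10
x=4: count = 10+4*1 = 14
x=5: count = 14+5*1 = 19
x=6: count = 19+6*1 = 25
x=7: count = 25+7*1 = 32
x=8: count = 32+8*1 = 40

40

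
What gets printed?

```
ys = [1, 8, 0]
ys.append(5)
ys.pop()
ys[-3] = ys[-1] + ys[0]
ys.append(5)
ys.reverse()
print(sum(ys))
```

14

append 5 → [1, 8, 0, 5]
pop() removes 5 → [1, 8, 0]
ys[-3] = ys[-1]+ys[0] = 0+1 = 1 → [1, 8, 0]
append 5 → [1, 8, 0, 5]
reverse → [5, 0, 8, 1]
sum = 14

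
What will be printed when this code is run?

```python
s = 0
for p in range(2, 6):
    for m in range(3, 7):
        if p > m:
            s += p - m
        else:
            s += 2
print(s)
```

30

p=2,m=3: not 2>3, s = 0+2 = 2
p=2,m=4: not 2>4, s = 2+2 = 4
p=2,m=5: not 2>5, s = 4+2 = 6
p=2,m=6: not 2>6, s = 6+2 = 8
p=3,m=3: not 3>3, s = 8+2 = 10
p=3,m=4: not 3>4, s = 10+2 = 12
p=3,m=5: not 3>5, s = 12+2 = 14
p=3,m=6: not 3>6, s = 14+2 = 16
p=4,m=3: 4>3, s = 16+1 = 17
p=4,m=4: not 4>4, s = 17+2 = 19
p=4,m=5: not 4>5, s = 19+2 = 21
p=4,m=6: not 4>6, s = 21+2 = 23
p=5,m=3: 5>3, s = 23+2 = 25
p=5,m=4: 5>4, s = 25+1 = 26
p=5,m=5: not 5>5, s = 26+2 = 28
p=5,m=6: not 5>6, s = 28+2 = 30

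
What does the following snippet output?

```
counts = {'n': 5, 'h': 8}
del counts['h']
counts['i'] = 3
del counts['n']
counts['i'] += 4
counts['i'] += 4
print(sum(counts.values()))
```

del 'h' → {'n': 5}
counts['i'] = 3 → {'n': 5, 'i': 3}
del 'n' → {'i': 3}
counts['i'] = 3+4 = 7 → {'i': 7}
counts['i'] = 7+4 = 11 → {'i': 11}
sum of values = 11

11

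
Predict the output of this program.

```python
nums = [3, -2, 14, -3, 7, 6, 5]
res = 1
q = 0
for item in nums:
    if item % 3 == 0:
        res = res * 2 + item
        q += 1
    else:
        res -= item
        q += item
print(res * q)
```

item=3: %3==0, res = 1*2+3 = 5; q=1
item=-2: not %3==0, res = 5-(-2) = 7; q=-1
item=14: not %3==0, res = 7-14 = -7; q=13
item=-3: %3==0, res = (-7)*2+(-3) = -17; q=14
item=7: not %3==0, res = (-17)-7 = -24; q=21
item=6: %3==0, res = (-24)*2+6 = -42; q=22
item=5: not %3==0, res = (-42)-5 = -47; q=27
res*q = (-47)*27 = -1269

-1269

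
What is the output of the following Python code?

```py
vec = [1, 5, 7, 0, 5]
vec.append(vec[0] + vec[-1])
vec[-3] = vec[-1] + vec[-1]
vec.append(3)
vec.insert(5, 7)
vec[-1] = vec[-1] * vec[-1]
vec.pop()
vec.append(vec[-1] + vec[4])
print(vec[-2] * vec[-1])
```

66

append vec[0]+vec[-1] = 1+5 = 6 → [1, 5, 7, 0, 5, 6]
vec[-3] = vec[-1]+vec[-1] = 6+6 = 12 → [1, 5, 7, 12, 5, 6]
append 3 → [1, 5, 7, 12, 5, 6, 3]
insert 7 at 5 → [1, 5, 7, 12, 5, 7, 6, 3]
vec[-1] = vec[-1]*vec[-1] = 3*3 = 9 → [1, 5, 7, 12, 5, 7, 6, 9]
pop() removes 9 → [1, 5, 7, 12, 5, 7, 6]
append vec[-1]+vec[4] = 6+5 = 11 → [1, 5, 7, 12, 5, 7, 6, 11]
vec[-2]*vec[-1] = 6*11 = 66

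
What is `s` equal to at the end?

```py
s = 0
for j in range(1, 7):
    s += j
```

21

j=1: s = 0+1 = 1
j=2: s = 1+2 = 3
j=3: s = 3+3 = 6
j=4: s = 6+4 = 10
j=5: s = 10+5 = 15
j=6: s = 15+6 = 21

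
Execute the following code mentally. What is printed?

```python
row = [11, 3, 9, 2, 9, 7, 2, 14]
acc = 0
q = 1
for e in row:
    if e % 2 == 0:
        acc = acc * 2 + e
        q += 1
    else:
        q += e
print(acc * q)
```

e=11: not even; q=12
e=3: not even; q=15
e=9: not even; q=24
e=2: even, acc = 0*2+2 = 2; q=25
e=9: not even; q=34
e=7: not even; q=41
e=2: even, acc = 2*2+2 = 6; q=42
e=14: even, acc = 6*2+14 = 26; q=43
acc*q = 26*43 = 1118

1118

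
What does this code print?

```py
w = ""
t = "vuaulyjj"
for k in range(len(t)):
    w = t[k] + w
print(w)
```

k=0: prepend 'v' → 'v'
k=1: prepend 'u' → 'uv'
k=2: prepend 'a' → 'auv'
k=3: prepend 'u' → 'uauv'
k=4: prepend 'l' → 'luauv'
k=5: prepend 'y' → 'yluauv'
k=6: prepend 'j' → 'jyluauv'
k=7: prepend 'j' → 'jjyluauv'

jjyluauv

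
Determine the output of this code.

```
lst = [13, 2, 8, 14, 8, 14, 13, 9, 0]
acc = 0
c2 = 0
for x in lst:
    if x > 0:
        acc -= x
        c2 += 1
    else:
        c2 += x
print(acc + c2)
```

-73

x=13: >0, acc = 0-13 = -13; c2=1
x=2: >0, acc = (-13)-2 = -15; c2=2
x=8: >0, acc = (-15)-8 = -23; c2=3
x=14: >0, acc = (-23)-14 = -37; c2=4
x=8: >0, acc = (-37)-8 = -45; c2=5
x=14: >0, acc = (-45)-14 = -59; c2=6
x=13: >0, acc = (-59)-13 = -72; c2=7
x=9: >0, acc = (-72)-9 = -81; c2=8
x=0: not >0; c2=8
acc+c2 = (-81)+8 = -73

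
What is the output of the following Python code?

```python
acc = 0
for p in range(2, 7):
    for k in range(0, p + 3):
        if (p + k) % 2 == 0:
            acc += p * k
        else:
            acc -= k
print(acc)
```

240

p=2,k=0: even sum, acc = 0+0 = 0
p=2,k=1: odd sum, acc = 0-1 = -1
p=2,k=2: even sum, acc = (-1)+4 = 3
p=2,k=3: odd sum, acc = 3-3 = 0
p=2,k=4: even sum, acc = 0+8 = 8
p=3,k=0: odd sum, acc = 8-0 = 8
p=3,k=1: even sum, acc = 8+3 = 11
p=3,k=2: odd sum, acc = 11-2 = 9
p=3,k=3: even sum, acc = 9+9 = 18
p=3,k=4: odd sum, acc = 18-4 = 14
p=3,k=5: even sum, acc = 14+15 = 29
p=4,k=0: even sum, acc = 29+0 = 29
p=4,k=1: odd sum, acc = 29-1 = 28
p=4,k=2: even sum, acc = 28+8 = 36
p=4,k=3: odd sum, acc = 36-3 = 33
p=4,k=4: even sum, acc = 33+16 = 49
p=4,k=5: odd sum, acc = 49-5 = 44
p=4,k=6: even sum, acc = 44+24 = 68
p=5,k=0: odd sum, acc = 68-0 = 68
p=5,k=1: even sum, acc = 68+5 = 73
p=5,k=2: odd sum, acc = 73-2 = 71
p=5,k=3: even sum, acc = 71+15 = 86
p=5,k=4: odd sum, acc = 86-4 = 82
p=5,k=5: even sum, acc = 82+25 = 107
p=5,k=6: odd sum, acc = 107-6 = 101
p=5,k=7: even sum, acc = 101+35 = 136
p=6,k=0: even sum, acc = 136+0 = 136
p=6,k=1: odd sum, acc = 136-1 = 135
p=6,k=2: even sum, acc = 135+12 = 147
p=6,k=3: odd sum, acc = 147-3 = 144
p=6,k=4: even sum, acc = 144+24 = 168
p=6,k=5: odd sum, acc = 168-5 = 163
p=6,k=6: even sum, acc = 163+36 = 199
p=6,k=7: odd sum, acc = 199-7 = 192
p=6,k=8: even sum, acc = 192+48 = 240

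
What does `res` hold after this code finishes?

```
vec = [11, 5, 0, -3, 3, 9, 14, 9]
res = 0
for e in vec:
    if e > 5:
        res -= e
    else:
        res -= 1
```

-47

e=11: >5, res = 0-11 = -11
e=5: not >5, res = (-11)-1 = -12
e=0: not >5, res = (-12)-1 = -13
e=-3: not >5, res = (-13)-1 = -14
e=3: not >5, res = (-14)-1 = -15
e=9: >5, res = (-15)-9 = -24
e=14: >5, res = (-24)-14 = -38
e=9: >5, res = (-38)-9 = -47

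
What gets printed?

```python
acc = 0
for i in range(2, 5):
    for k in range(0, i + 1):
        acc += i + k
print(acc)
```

i=2,k=0: acc = 0+2 = 2
i=2,k=1: acc = 2+3 = 5
i=2,k=2: acc = 5+4 = 9
i=3,k=0: acc = 9+3 = 12
i=3,k=1: acc = 12+4 = 16
i=3,k=2: acc = 16+5 = 21
i=3,k=3: acc = 21+6 = 27
i=4,k=0: acc = 27+4 = 31
i=4,k=1: acc = 31+5 = 36
i=4,k=2: acc = 36+6 = 42
i=4,k=3: acc = 42+7 = 49
i=4,k=4: acc = 49+8 = 57

57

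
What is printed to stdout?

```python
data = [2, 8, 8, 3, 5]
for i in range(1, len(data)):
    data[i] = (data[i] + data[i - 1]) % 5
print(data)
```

i=1: data[1] = (8+2)%5 = 0 → [2, 0, 8, 3, 5]
i=2: data[2] = (8+0)%5 = 3 → [2, 0, 3, 3, 5]
i=3: data[3] = (3+3)%5 = 1 → [2, 0, 3, 1, 5]
i=4: data[4] = (5+1)%5 = 1 → [2, 0, 3, 1, 1]

[2, 0, 3, 1, 1]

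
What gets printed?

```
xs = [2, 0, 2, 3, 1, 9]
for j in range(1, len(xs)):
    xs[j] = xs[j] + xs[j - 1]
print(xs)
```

j=1: xs[1] = 0+2 = 2 → [2, 2, 2, 3, 1, 9]
j=2: xs[2] = 2+2 = 4 → [2, 2, 4, 3, 1, 9]
j=3: xs[3] = 3+4 = 7 → [2, 2, 4, 7, 1, 9]
j=4: xs[4] = 1+7 = 8 → [2, 2, 4, 7, 8, 9]
j=5: xs[5] = 9+8 = 17 → [2, 2, 4, 7, 8, 17]

[2, 2, 4, 7, 8, 17]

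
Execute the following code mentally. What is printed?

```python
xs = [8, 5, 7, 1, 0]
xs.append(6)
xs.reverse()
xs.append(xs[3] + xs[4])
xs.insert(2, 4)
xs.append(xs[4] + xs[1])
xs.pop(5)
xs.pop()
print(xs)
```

append 6 → [8, 5, 7, 1, 0, 6]
reverse → [6, 0, 1, 7, 5, 8]
append xs[3]+xs[4] = 7+5 = 12 → [6, 0, 1, 7, 5, 8, 12]
insert 4 at 2 → [6, 0, 4, 1, 7, 5, 8, 12]
append xs[4]+xs[1] = 7+0 = 7 → [6, 0, 4, 1, 7, 5, 8, 12, 7]
pop(5) removes 5 → [6, 0, 4, 1, 7, 8, 12, 7]
pop() removes 7 → [6, 0, 4, 1, 7, 8, 12]

[6, 0, 4, 1, 7, 8, 12]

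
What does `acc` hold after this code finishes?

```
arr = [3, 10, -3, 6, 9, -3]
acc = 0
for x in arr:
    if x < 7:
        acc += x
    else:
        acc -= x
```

-16

x=3: <7, acc = 0+3 = 3
x=10: not <7, acc = 3-10 = -7
x=-3: <7, acc = (-7)+(-3) = -10
x=6: <7, acc = (-10)+6 = -4
x=9: not <7, acc = (-4)-9 = -13
x=-3: <7, acc = (-13)+(-3) = -16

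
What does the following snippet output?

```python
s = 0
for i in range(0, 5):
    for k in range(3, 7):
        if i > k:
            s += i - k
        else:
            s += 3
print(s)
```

58

i=0,k=3: not 0>3, s = 0+3 = 3
i=0,k=4: not 0>4, s = 3+3 = 6
i=0,k=5: not 0>5, s = 6+3 = 9
i=0,k=6: not 0>6, s = 9+3 = 12
i=1,k=3: not 1>3, s = 12+3 = 15
i=1,k=4: not 1>4, s = 15+3 = 18
i=1,k=5: not 1>5, s = 18+3 = 21
i=1,k=6: not 1>6, s = 21+3 = 24
i=2,k=3: not 2>3, s = 24+3 = 27
i=2,k=4: not 2>4, s = 27+3 = 30
i=2,k=5: not 2>5, s = 30+3 = 33
i=2,k=6: not 2>6, s = 33+3 = 36
i=3,k=3: not 3>3, s = 36+3 = 39
i=3,k=4: not 3>4, s = 39+3 = 42
i=3,k=5: not 3>5, s = 42+3 = 45
i=3,k=6: not 3>6, s = 45+3 = 48
i=4,k=3: 4>3, s = 48+1 = 49
i=4,k=4: not 4>4, s = 49+3 = 52
i=4,k=5: not 4>5, s = 52+3 = 55
i=4,k=6: not 4>6, s = 55+3 = 58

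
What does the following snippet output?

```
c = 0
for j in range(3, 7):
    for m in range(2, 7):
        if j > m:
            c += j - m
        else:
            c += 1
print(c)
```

j=3,m=2: 3>2, c = 0+1 = 1
j=3,m=3: not 3>3, c = 1+1 = 2
j=3,m=4: not 3>4, c = 2+1 = 3
j=3,m=5: not 3>5, c = 3+1 = 4
j=3,m=6: not 3>6, c = 4+1 = 5
j=4,m=2: 4>2, c = 5+2 = 7
j=4,m=3: 4>3, c = 7+1 = 8
j=4,m=4: not 4>4, c = 8+1 = 9
j=4,m=5: not 4>5, c = 9+1 = 10
j=4,m=6: not 4>6, c = 10+1 = 11
j=5,m=2: 5>2, c = 11+3 = 14
j=5,m=3: 5>3, c = 14+2 = 16
j=5,m=4: 5>4, c = 16+1 = 17
j=5,m=5: not 5>5, c = 17+1 = 18
j=5,m=6: not 5>6, c = 18+1 = 19
j=6,m=2: 6>2, c = 19+4 = 23
j=6,m=3: 6>3, c = 23+3 = 26
j=6,m=4: 6>4, c = 26+2 = 28
j=6,m=5: 6>5, c = 28+1 = 29
j=6,m=6: not 6>6, c = 29+1 = 30

30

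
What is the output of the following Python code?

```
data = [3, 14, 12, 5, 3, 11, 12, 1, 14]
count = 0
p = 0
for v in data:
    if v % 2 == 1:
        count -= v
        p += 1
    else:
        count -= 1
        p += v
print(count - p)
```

-84

v=3: odd, count = 0-3 = -3; p=1
v=14: not odd, count = (-3)-1 = -4; p=15
v=12: not odd, count = (-4)-1 = -5; p=27
v=5: odd, count = (-5)-5 = -10; p=28
v=3: odd, count = (-10)-3 = -13; p=29
v=11: odd, count = (-13)-11 = -24; p=30
v=12: not odd, count = (-24)-1 = -25; p=42
v=1: odd, count = (-25)-1 = -26; p=43
v=14: not odd, count = (-26)-1 = -27; p=57
count-p = (-27)-57 = -84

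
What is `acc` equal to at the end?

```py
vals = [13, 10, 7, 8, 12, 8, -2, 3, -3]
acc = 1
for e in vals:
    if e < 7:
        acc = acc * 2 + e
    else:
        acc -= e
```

-461

e=13: not <7, acc = 1-13 = -12
e=10: not <7, acc = (-12)-10 = -22
e=7: not <7, acc = (-22)-7 = -29
e=8: not <7, acc = (-29)-8 = -37
e=12: not <7, acc = (-37)-12 = -49
e=8: not <7, acc = (-49)-8 = -57
e=-2: <7, acc = (-57)*2+(-2) = -116
e=3: <7, acc = (-116)*2+3 = -229
e=-3: <7, acc = (-229)*2+(-3) = -461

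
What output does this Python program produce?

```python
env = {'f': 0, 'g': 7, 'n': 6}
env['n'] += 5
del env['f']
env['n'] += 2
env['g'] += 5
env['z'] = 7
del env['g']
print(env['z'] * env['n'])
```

91

env['n'] = 6+5 = 11 → {'f': 0, 'g': 7, 'n': 11}
del 'f' → {'g': 7, 'n': 11}
env['n'] = 11+2 = 13 → {'g': 7, 'n': 13}
env['g'] = 7+5 = 12 → {'g': 12, 'n': 13}
env['z'] = 7 → {'g': 12, 'n': 13, 'z': 7}
del 'g' → {'n': 13, 'z': 7}
env['z']*env['n'] = 7*13 = 91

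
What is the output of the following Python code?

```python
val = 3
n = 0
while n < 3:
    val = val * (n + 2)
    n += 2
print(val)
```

24

n=0: val = 3*2 = 6
n=2: val = 6*4 = 24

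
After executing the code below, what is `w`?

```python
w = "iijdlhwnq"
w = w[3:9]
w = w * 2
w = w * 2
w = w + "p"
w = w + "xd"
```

'dlhwnqdlhwnqdlhwnqdlhwnqpxd'

slice [3:9] → 'dlhwnq'
repeat ×2 → 'dlhwnqdlhwnq'
repeat ×2 → 'dlhwnqdlhwnqdlhwnqdlhwnq'
+ 'p' → 'dlhwnqdlhwnqdlhwnqdlhwnqp'
+ 'xd' → 'dlhwnqdlhwnqdlhwnqdlhwnqpxd'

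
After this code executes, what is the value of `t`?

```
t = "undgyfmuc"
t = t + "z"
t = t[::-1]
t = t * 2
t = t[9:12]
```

+ 'z' → 'undgyfmucz'
reverse → 'zcumfygdnu'
repeat ×2 → 'zcumfygdnuzcumfygdnu'
slice [9:12] → 'uzc'

'uzc'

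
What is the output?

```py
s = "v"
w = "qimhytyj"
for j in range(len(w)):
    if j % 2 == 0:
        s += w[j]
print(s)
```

j=0: add 'q' → 'vq'
j=1: skip
j=2: add 'm' → 'vqm'
j=3: skip
j=4: add 'y' → 'vqmy'
j=5: skip
j=6: add 'y' → 'vqmyy'
j=7: skip

vqmyy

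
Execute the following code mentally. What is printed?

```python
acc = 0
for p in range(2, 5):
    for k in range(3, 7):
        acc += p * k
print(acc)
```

p=2,k=3: acc = 0+6 = 6
p=2,k=4: acc = 6+8 = 14
p=2,k=5: acc = 14+10 = 24
p=2,k=6: acc = 24+12 = 36
p=3,k=3: acc = 36+9 = 45
p=3,k=4: acc = 45+12 = 57
p=3,k=5: acc = 57+15 = 72
p=3,k=6: acc = 72+18 = 90
p=4,k=3: acc = 90+12 = 102
p=4,k=4: acc = 102+16 = 118
p=4,k=5: acc = 118+20 = 138
p=4,k=6: acc = 138+24 = 162

162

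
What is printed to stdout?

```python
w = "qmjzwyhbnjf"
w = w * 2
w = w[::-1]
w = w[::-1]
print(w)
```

repeat ×2 → 'qmjzwyhbnjfqmjzwyhbnjf'
reverse → 'fjnbhywzjmqfjnbhywzjmq'
reverse → 'qmjzwyhbnjfqmjzwyhbnjf'

qmjzwyhbnjfqmjzwyhbnjf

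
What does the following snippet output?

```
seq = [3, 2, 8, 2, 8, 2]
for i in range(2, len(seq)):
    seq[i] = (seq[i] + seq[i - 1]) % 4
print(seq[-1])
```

2

i=2: seq[2] = (8+2)%4 = 2 → [3, 2, 2, 2, 8, 2]
i=3: seq[3] = (2+2)%4 = 0 → [3, 2, 2, 0, 8, 2]
i=4: seq[4] = (8+0)%4 = 0 → [3, 2, 2, 0, 0, 2]
i=5: seq[5] = (2+0)%4 = 2 → [3, 2, 2, 0, 0, 2]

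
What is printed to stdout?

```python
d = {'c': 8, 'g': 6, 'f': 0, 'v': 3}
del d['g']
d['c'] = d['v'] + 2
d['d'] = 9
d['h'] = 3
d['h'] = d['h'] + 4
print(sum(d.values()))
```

24

del 'g' → {'c': 8, 'f': 0, 'v': 3}
d['c'] = d['v']+2 = 5 → {'c': 5, 'f': 0, 'v': 3}
d['d'] = 9 → {'c': 5, 'f': 0, 'v': 3, 'd': 9}
d['h'] = 3 → {'c': 5, 'f': 0, 'v': 3, 'd': 9, 'h': 3}
d['h'] = d['h']+4 = 7 → {'c': 5, 'f': 0, 'v': 3, 'd': 9, 'h': 7}
sum of values = 24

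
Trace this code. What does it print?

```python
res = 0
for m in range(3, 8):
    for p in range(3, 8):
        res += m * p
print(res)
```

m=3,p=3: res = 0+9 = 9
m=3,p=4: res = 9+12 = 21
m=3,p=5: res = 21+15 = 36
m=3,p=6: res = 36+18 = 54
m=3,p=7: res = 54+21 = 75
m=4,p=3: res = 75+12 = 87
m=4,p=4: res = 87+16 = 103
m=4,p=5: res = 103+20 = 123
m=4,p=6: res = 123+24 = 147
m=4,p=7: res = 147+28 = 175
m=5,p=3: res = 175+15 = 190
m=5,p=4: res = 190+20 = 210
m=5,p=5: res = 210+25 = 235
m=5,p=6: res = 235+30 = 265
m=5,p=7: res = 265+35 = 300
m=6,p=3: res = 300+18 = 318
m=6,p=4: res = 318+24 = 342
m=6,p=5: res = 342+30 = 372
m=6,p=6: res = 372+36 = 408
m=6,p=7: res = 408+42 = 450
m=7,p=3: res = 450+21 = 471
m=7,p=4: res = 471+28 = 499
m=7,p=5: res = 499+35 = 534
m=7,p=6: res = 534+42 = 576
m=7,p=7: res = 576+49 = 625

625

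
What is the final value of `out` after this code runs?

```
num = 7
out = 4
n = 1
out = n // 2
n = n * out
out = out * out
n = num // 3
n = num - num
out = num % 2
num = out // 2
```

out = 1//2 = 0
n = 1*0 = 0
out = 0*0 = 0
n = 7//3 = 2
n = 7-7 = 0
out = 7%2 = 1
num = 1//2 = 0

1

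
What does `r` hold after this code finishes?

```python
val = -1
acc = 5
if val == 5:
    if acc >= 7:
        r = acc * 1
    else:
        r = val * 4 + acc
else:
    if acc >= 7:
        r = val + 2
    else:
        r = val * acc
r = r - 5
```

-10

val=-1, acc=5
val == 5 is False; acc >= 7 is False
→ r = val * acc = -5
r = (-5)-5 = -10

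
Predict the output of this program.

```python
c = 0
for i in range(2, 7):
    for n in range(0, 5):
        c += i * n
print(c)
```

200

i=2,n=0: c = 0+0 = 0
i=2,n=1: c = 0+2 = 2
i=2,n=2: c = 2+4 = 6
i=2,n=3: c = 6+6 = 12
i=2,n=4: c = 12+8 = 20
i=3,n=0: c = 20+0 = 20
i=3,n=1: c = 20+3 = 23
i=3,n=2: c = 23+6 = 29
i=3,n=3: c = 29+9 = 38
i=3,n=4: c = 38+12 = 50
i=4,n=0: c = 50+0 = 50
i=4,n=1: c = 50+4 = 54
i=4,n=2: c = 54+8 = 62
i=4,n=3: c = 62+12 = 74
i=4,n=4: c = 74+16 = 90
i=5,n=0: c = 90+0 = 90
i=5,n=1: c = 90+5 = 95
i=5,n=2: c = 95+10 = 105
i=5,n=3: c = 105+15 = 120
i=5,n=4: c = 120+20 = 140
i=6,n=0: c = 140+0 = 140
i=6,n=1: c = 140+6 = 146
i=6,n=2: c = 146+12 = 158
i=6,n=3: c = 158+18 = 176
i=6,n=4: c = 176+24 = 200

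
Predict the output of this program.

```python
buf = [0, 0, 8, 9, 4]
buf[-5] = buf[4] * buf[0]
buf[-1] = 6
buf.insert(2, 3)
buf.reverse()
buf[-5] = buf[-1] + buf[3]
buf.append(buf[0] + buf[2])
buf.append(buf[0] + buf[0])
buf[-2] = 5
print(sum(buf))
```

buf[-5] = buf[4]*buf[0] = 4*0 = 0 → [0, 0, 8, 9, 4]
buf[-1] = 6 → [0, 0, 8, 9, 6]
insert 3 at 2 → [0, 0, 3, 8, 9, 6]
reverse → [6, 9, 8, 3, 0, 0]
buf[-5] = buf[-1]+buf[3] = 0+3 = 3 → [6, 3, 8, 3, 0, 0]
append buf[0]+buf[2] = 6+8 = 14 → [6, 3, 8, 3, 0, 0, 14]
append buf[0]+buf[0] = 6+6 = 12 → [6, 3, 8, 3, 0, 0, 14, 12]
buf[-2] = 5 → [6, 3, 8, 3, 0, 0, 5, 12]
sum = 37

37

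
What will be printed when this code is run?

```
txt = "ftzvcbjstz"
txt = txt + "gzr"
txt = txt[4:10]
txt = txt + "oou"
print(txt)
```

+ 'gzr' → 'ftzvcbjstzgzr'
slice [4:10] → 'cbjstz'
+ 'oou' → 'cbjstzoou'

cbjstzoou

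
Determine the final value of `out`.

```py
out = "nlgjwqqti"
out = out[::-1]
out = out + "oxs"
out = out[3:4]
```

reverse → 'itqqwjgln'
+ 'oxs' → 'itqqwjglnoxs'
slice [3:4] → 'q'

'q'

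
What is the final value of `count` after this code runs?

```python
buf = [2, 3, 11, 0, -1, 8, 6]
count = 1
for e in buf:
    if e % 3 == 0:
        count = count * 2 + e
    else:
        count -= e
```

e=2: not %3==0, count = 1-2 = -1
e=3: %3==0, count = (-1)*2+3 = 1
e=11: not %3==0, count = 1-11 = -10
e=0: %3==0, count = (-10)*2+0 = -20
e=-1: not %3==0, count = (-20)-(-1) = -19
e=8: not %3==0, count = (-19)-8 = -27
e=6: %3==0, count = (-27)*2+6 = -48

-48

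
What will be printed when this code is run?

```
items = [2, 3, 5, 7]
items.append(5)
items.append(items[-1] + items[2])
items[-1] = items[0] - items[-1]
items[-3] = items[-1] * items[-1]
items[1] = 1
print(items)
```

append 5 → [2, 3, 5, 7, 5]
append items[-1]+items[2] = 5+5 = 10 → [2, 3, 5, 7, 5, 10]
items[-1] = items[0]-items[-1] = 2-10 = -8 → [2, 3, 5, 7, 5, -8]
items[-3] = items[-1]*items[-1] = (-8)*(-8) = 64 → [2, 3, 5, 64, 5, -8]
items[1] = 1 → [2, 1, 5, 64, 5, -8]

[2, 1, 5, 64, 5, -8]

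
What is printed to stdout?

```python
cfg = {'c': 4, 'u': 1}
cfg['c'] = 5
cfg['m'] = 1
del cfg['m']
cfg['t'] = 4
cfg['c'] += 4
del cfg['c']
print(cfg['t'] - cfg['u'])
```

3

cfg['c'] = 5 → {'c': 5, 'u': 1}
cfg['m'] = 1 → {'c': 5, 'u': 1, 'm': 1}
del 'm' → {'c': 5, 'u': 1}
cfg['t'] = 4 → {'c': 5, 'u': 1, 't': 4}
cfg['c'] = 5+4 = 9 → {'c': 9, 'u': 1, 't': 4}
del 'c' → {'u': 1, 't': 4}
cfg['t']-cfg['u'] = 4-1 = 3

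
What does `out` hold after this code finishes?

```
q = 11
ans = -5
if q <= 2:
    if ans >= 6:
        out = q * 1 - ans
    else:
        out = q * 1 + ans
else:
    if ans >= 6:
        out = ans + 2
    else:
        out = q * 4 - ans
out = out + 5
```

q=11, ans=-5
q <= 2 is False; ans >= 6 is False
→ out = q * 4 - ans = 49
out = 49+5 = 54

54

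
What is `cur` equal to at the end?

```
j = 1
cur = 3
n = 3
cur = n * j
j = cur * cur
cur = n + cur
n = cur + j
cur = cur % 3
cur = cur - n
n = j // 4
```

cur = 3*1 = 3
j = 3*3 = 9
cur = 3+3 = 6
n = 6+9 = 15
cur = 6%3 = 0
cur = 0-15 = -15
n = 9//4 = 2

-15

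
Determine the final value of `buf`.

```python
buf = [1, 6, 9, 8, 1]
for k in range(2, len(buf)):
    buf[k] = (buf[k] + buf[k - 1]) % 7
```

k=2: buf[2] = (9+6)%7 = 1 → [1, 6, 1, 8, 1]
k=3: buf[3] = (8+1)%7 = 2 → [1, 6, 1, 2, 1]
k=4: buf[4] = (1+2)%7 = 3 → [1, 6, 1, 2, 3]

[1, 6, 1, 2, 3]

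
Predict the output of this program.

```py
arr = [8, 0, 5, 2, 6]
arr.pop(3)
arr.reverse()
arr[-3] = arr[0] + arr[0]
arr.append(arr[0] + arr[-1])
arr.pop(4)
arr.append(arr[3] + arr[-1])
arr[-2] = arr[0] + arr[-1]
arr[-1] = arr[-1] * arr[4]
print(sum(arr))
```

pop(3) removes 2 → [8, 0, 5, 6]
reverse → [6, 5, 0, 8]
arr[-3] = arr[0]+arr[0] = 6+6 = 12 → [6, 12, 0, 8]
append arr[0]+arr[-1] = 6+8 = 14 → [6, 12, 0, 8, 14]
pop(4) removes 14 → [6, 12, 0, 8]
append arr[3]+arr[-1] = 8+8 = 16 → [6, 12, 0, 8, 16]
arr[-2] = arr[0]+arr[-1] = 6+16 = 22 → [6, 12, 0, 22, 16]
arr[-1] = arr[-1]*arr[4] = 16*16 = 256 → [6, 12, 0, 22, 256]
sum = 296

296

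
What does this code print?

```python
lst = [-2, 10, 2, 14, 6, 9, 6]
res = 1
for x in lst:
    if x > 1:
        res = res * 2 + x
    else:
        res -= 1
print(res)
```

x=-2: not >1, res = 1-1 = 0
x=10: >1, res = 0*2+10 = 10
x=2: >1, res = 10*2+2 = 22
x=14: >1, res = 22*2+14 = 58
x=6: >1, res = 58*2+6 = 122
x=9: >1, res = 122*2+9 = 253
x=6: >1, res = 253*2+6 = 512

512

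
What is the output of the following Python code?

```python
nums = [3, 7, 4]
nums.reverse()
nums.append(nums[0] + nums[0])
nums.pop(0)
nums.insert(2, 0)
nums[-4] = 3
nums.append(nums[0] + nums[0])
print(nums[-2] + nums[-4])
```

reverse → [4, 7, 3]
append nums[0]+nums[0] = 4+4 = 8 → [4, 7, 3, 8]
pop(0) removes 4 → [7, 3, 8]
insert 0 at 2 → [7, 3, 0, 8]
nums[-4] = 3 → [3, 3, 0, 8]
append nums[0]+nums[0] = 3+3 = 6 → [3, 3, 0, 8, 6]
nums[-2]+nums[-4] = 8+3 = 11

11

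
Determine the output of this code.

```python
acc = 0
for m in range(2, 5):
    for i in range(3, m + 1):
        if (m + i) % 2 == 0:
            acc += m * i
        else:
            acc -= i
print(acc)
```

m=3,i=3: even sum, acc = 0+9 = 9
m=4,i=3: odd sum, acc = 9-3 = 6
m=4,i=4: even sum, acc = 6+16 = 22

22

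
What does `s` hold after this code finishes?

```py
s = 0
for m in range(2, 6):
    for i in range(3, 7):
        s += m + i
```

128

m=2,i=3: s = 0+5 = 5
m=2,i=4: s = 5+6 = 11
m=2,i=5: s = 11+7 = 18
m=2,i=6: s = 18+8 = 26
m=3,i=3: s = 26+6 = 32
m=3,i=4: s = 32+7 = 39
m=3,i=5: s = 39+8 = 47
m=3,i=6: s = 47+9 = 56
m=4,i=3: s = 56+7 = 63
m=4,i=4: s = 63+8 = 71
m=4,i=5: s = 71+9 = 80
m=4,i=6: s = 80+10 = 90
m=5,i=3: s = 90+8 = 98
m=5,i=4: s = 98+9 = 107
m=5,i=5: s = 107+10 = 117
m=5,i=6: s = 117+11 = 128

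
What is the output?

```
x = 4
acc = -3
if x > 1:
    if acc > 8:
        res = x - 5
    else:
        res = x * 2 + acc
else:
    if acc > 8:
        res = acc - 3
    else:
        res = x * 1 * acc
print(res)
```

x=4, acc=-3
x > 1 is True; acc > 8 is False
→ res = x * 2 + acc = 5

5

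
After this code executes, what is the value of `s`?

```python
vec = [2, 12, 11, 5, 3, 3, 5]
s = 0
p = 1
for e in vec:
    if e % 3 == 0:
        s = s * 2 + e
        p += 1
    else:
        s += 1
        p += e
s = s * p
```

1998

e=2: not %3==0, s = 0+1 = 1; p=3
e=12: %3==0, s = 1*2+12 = 14; p=4
e=11: not %3==0, s = 14+1 = 15; p=15
e=5: not %3==0, s = 15+1 = 16; p=20
e=3: %3==0, s = 16*2+3 = 35; p=21
e=3: %3==0, s = 35*2+3 = 73; p=22
e=5: not %3==0, s = 73+1 = 74; p=27
s*p = 74*27 = 1998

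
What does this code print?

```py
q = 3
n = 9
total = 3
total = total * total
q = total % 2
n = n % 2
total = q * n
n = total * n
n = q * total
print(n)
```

1

total = 3*3 = 9
q = 9%2 = 1
n = 9%2 = 1
total = 1*1 = 1
n = 1*1 = 1
n = 1*1 = 1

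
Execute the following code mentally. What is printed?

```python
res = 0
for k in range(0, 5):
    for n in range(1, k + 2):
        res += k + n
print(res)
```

75

k=0,n=1: res = 0+1 = 1
k=1,n=1: res = 1+2 = 3
k=1,n=2: res = 3+3 = 6
k=2,n=1: res = 6+3 = 9
k=2,n=2: res = 9+4 = 13
k=2,n=3: res = 13+5 = 18
k=3,n=1: res = 18+4 = 22
k=3,n=2: res = 22+5 = 27
k=3,n=3: res = 27+6 = 33
k=3,n=4: res = 33+7 = 40
k=4,n=1: res = 40+5 = 45
k=4,n=2: res = 45+6 = 51
k=4,n=3: res = 51+7 = 58
k=4,n=4: res = 58+8 = 66
k=4,n=5: res = 66+9 = 75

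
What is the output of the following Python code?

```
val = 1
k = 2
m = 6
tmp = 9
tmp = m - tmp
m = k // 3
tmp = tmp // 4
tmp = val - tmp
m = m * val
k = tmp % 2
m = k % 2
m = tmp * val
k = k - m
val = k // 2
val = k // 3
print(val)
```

-1

tmp = 6-9 = -3
m = 2//3 = 0
tmp = (-3)//4 = -1
tmp = 1-(-1) = 2
m = 0*1 = 0
k = 2%2 = 0
m = 0%2 = 0
m = 2*1 = 2
k = 0-2 = -2
val = (-2)//2 = -1
val = (-2)//3 = -1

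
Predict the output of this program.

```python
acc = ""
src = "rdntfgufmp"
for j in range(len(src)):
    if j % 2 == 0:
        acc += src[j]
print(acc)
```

j=0: add 'r' → 'r'
j=1: skip
j=2: add 'n' → 'rn'
j=3: skip
j=4: add 'f' → 'rnf'
j=5: skip
j=6: add 'u' → 'rnfu'
j=7: skip
j=8: add 'm' → 'rnfum'
j=9: skip

rnfum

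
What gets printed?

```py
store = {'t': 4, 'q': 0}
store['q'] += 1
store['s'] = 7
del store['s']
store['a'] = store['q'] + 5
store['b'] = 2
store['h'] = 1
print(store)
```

store['q'] = 0+1 = 1 → {'t': 4, 'q': 1}
store['s'] = 7 → {'t': 4, 'q': 1, 's': 7}
del 's' → {'t': 4, 'q': 1}
store['a'] = store['q']+5 = 6 → {'t': 4, 'q': 1, 'a': 6}
store['b'] = 2 → {'t': 4, 'q': 1, 'a': 6, 'b': 2}
store['h'] = 1 → {'t': 4, 'q': 1, 'a': 6, 'b': 2, 'h': 1}

{'t': 4, 'q': 1, 'a': 6, 'b': 2, 'h': 1}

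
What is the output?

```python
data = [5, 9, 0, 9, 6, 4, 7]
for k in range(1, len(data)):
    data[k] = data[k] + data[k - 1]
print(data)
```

[5, 14, 14, 23, 29, 33, 40]

k=1: data[1] = 9+5 = 14 → [5, 14, 0, 9, 6, 4, 7]
k=2: data[2] = 0+14 = 14 → [5, 14, 14, 9, 6, 4, 7]
k=3: data[3] = 9+14 = 23 → [5, 14, 14, 23, 6, 4, 7]
k=4: data[4] = 6+23 = 29 → [5, 14, 14, 23, 29, 4, 7]
k=5: data[5] = 4+29 = 33 → [5, 14, 14, 23, 29, 33, 7]
k=6: data[6] = 7+33 = 40 → [5, 14, 14, 23, 29, 33, 40]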